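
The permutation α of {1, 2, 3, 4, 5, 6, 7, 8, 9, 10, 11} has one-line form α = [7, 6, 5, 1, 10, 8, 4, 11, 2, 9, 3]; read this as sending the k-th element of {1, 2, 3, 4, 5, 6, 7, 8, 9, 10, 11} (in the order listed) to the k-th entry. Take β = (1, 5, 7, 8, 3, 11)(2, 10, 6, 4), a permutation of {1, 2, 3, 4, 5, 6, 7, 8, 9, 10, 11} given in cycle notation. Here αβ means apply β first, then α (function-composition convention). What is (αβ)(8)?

5

β(8) = 3, then α(3) = 5; composing gives (αβ)(8) = 5.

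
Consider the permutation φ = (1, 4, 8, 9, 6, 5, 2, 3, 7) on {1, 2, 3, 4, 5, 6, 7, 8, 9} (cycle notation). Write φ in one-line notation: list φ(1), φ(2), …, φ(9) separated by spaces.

Reading each image from the cycles: 1↦4, 2↦3, 3↦7, 4↦8, 5↦2, 6↦5, 7↦1, 8↦9, 9↦6.
Listing these in domain order gives 4 3 7 8 2 5 1 9 6.

4 3 7 8 2 5 1 9 6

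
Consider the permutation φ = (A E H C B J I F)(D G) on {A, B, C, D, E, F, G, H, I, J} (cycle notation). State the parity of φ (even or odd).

The cycle lengths are 8, 2.
A cycle is odd iff its length is even; φ has 2 even-length cycles, so sgn(φ) = (−1)^2 and φ is even.

even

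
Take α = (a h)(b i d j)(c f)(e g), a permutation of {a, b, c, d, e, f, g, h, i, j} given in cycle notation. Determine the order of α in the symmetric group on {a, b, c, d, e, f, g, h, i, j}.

4

The cycle type of α is (4, 2, 2, 2).
The order is lcm(4, 2, 2, 2) = 4.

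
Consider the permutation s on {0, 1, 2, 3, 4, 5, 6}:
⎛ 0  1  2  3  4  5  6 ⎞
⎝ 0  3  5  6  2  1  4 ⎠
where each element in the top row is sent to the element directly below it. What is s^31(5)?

Tracing 5 → 1 → … returns to 5 after 6 steps, so 5 lies in a 6-cycle (1 3 6 4 2 5).
Powers repeat with period 6 on this cycle, and 31 mod 6 = 1, so s^31(5) = s^1(5).
Advancing 1 step from 5: 5 → 1.

1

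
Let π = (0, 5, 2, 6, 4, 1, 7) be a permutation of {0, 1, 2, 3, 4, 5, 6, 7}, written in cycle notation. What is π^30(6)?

6 lies in the 7-cycle (0, 5, 2, 6, 4, 1, 7).
On a 7-cycle, π^7 is the identity, so π^30 = π^2 there (30 ≡ 2 mod 7).
Advancing 2 steps from 6: 6 → 4 → 1.

1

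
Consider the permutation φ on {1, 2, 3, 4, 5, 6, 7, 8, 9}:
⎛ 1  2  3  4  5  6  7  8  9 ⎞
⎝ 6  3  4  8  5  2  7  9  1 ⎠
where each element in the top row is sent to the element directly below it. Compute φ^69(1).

9

Tracing 1 → 6 → … returns to 1 after 7 steps, so 1 lies in a 7-cycle (1, 6, 2, 3, 4, 8, 9).
Since the cycle has length 7, φ^69 acts on it the same as φ^6 (69 mod 7 = 6).
Advancing 6 steps from 1: 1 → 6 → 2 → 3 → 4 → 8 → 9.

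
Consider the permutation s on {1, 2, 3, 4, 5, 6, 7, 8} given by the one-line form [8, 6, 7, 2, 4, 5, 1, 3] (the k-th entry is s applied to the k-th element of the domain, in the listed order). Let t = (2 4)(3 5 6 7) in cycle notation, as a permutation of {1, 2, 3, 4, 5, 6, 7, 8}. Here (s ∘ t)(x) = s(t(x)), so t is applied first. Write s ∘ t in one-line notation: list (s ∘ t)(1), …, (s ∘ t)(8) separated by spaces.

8 2 4 6 5 1 7 3

(s ∘ t)(x) = s(t(x)). Computing each image: s(t(1)) = s(1) = 8, s(t(2)) = s(4) = 2, s(t(3)) = s(5) = 4, s(t(4)) = s(2) = 6, s(t(5)) = s(6) = 5, s(t(6)) = s(7) = 1, s(t(7)) = s(3) = 7, s(t(8)) = s(8) = 3.
Hence s ∘ t = [8 2 4 6 5 1 7 3].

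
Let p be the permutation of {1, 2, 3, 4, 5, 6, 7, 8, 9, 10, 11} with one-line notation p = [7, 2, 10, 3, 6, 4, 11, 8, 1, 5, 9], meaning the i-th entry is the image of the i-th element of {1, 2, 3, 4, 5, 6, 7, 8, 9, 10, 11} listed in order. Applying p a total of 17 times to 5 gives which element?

Tracing 5 → 6 → … returns to 5 after 5 steps, so 5 lies in a 5-cycle (3 10 5 6 4).
Powers repeat with period 5 on this cycle, and 17 mod 5 = 2, so p^17(5) = p^2(5).
Stepping 2 places around the cycle: 5 → 6 → 4.

4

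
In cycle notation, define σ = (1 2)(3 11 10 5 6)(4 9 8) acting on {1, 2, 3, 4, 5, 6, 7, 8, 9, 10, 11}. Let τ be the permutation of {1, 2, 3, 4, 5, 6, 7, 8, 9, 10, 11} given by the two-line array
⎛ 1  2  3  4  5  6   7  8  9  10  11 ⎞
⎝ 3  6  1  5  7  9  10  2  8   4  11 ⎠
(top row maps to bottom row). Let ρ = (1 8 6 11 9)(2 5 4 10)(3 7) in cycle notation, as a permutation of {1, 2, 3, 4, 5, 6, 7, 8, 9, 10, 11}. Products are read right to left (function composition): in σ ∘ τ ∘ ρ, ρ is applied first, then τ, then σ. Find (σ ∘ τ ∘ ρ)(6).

10

(σ ∘ τ ∘ ρ)(6) = σ(τ(ρ(6))). ρ(6) = 11, then τ(11) = 11, then σ(11) = 10, so the result is 10.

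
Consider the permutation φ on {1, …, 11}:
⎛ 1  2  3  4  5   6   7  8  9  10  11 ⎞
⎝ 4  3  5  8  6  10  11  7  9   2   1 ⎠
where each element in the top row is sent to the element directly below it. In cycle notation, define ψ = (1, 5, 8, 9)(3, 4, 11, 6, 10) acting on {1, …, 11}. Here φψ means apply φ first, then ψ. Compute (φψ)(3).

8

First apply φ: φ(3) = 5, then ψ(5) = 8. Thus (φψ)(3) = 8.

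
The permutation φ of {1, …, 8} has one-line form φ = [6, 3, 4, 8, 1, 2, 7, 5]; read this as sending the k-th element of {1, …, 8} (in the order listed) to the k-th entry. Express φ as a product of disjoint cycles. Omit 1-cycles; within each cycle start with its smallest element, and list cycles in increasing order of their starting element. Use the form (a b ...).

(1 6 2 3 4 8 5)

Iterating φ from 1 gives 1 → 6 → 2 → 3 → 4 → 8 → 5 → 1; that is the 7-cycle (1 6 2 3 4 8 5).
Repeating from the next unused element and collecting all non-trivial cycles gives (1 6 2 3 4 8 5).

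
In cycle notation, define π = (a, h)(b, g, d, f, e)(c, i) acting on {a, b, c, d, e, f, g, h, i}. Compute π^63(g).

e

g lies in the 5-cycle (b, g, d, f, e).
Powers repeat with period 5 on this cycle, and 63 mod 5 = 3, so π^63(g) = π^3(g).
Advancing 3 steps from g: g → d → f → e.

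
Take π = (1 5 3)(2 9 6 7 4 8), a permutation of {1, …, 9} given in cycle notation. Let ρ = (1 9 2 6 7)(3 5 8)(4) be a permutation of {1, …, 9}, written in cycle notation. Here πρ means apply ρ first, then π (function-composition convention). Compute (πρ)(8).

1

First apply ρ: ρ(8) = 3, then π(3) = 1. Thus (πρ)(8) = 1.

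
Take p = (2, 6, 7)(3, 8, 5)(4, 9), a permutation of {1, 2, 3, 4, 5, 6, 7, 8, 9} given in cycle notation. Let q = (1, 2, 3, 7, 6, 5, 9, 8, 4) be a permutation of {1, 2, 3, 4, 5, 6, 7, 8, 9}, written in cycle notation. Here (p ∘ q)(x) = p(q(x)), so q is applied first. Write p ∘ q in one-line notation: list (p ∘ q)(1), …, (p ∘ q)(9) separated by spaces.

6 8 2 1 4 3 7 9 5

Chase each element through q then p: 1 → 2 → 6; 2 → 3 → 8; 3 → 7 → 2; 4 → 1 → 1; 5 → 9 → 4; 6 → 5 → 3; 7 → 6 → 7; 8 → 4 → 9; 9 → 8 → 5.
Collecting the images, p ∘ q = [6 8 2 1 4 3 7 9 5].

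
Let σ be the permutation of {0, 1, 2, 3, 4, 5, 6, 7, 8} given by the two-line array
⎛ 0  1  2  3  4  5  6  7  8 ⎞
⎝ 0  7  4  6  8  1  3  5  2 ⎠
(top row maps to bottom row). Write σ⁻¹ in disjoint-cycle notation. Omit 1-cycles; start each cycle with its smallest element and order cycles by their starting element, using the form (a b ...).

First write σ in disjoint cycles: (1 7 5)(2 4 8)(3 6).
The inverse reverses every cycle; in canonical form, σ⁻¹ = (1 5 7)(2 8 4)(3 6).

(1 5 7)(2 8 4)(3 6)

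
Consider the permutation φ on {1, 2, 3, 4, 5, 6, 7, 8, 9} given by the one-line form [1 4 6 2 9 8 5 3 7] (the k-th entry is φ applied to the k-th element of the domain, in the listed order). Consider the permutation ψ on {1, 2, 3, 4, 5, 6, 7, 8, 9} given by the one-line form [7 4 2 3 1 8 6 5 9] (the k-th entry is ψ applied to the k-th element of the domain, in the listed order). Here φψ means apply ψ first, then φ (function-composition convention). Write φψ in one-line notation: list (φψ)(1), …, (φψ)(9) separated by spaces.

Chase each element through ψ then φ: 1 → 7 → 5; 2 → 4 → 2; 3 → 2 → 4; 4 → 3 → 6; 5 → 1 → 1; 6 → 8 → 3; 7 → 6 → 8; 8 → 5 → 9; 9 → 9 → 7.
Collecting the images, φψ = [5 2 4 6 1 3 8 9 7].

5 2 4 6 1 3 8 9 7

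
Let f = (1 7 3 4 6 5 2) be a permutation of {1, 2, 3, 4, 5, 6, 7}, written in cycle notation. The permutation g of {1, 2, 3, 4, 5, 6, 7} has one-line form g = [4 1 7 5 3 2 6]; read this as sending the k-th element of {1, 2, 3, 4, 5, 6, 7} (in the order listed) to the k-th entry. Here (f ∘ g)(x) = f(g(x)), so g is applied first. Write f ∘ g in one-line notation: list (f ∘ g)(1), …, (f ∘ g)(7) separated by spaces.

6 7 3 2 4 1 5

(f ∘ g)(x) = f(g(x)). Computing each image: f(g(1)) = f(4) = 6, f(g(2)) = f(1) = 7, f(g(3)) = f(7) = 3, f(g(4)) = f(5) = 2, f(g(5)) = f(3) = 4, f(g(6)) = f(2) = 1, f(g(7)) = f(6) = 5.
Hence f ∘ g = [6 7 3 2 4 1 5].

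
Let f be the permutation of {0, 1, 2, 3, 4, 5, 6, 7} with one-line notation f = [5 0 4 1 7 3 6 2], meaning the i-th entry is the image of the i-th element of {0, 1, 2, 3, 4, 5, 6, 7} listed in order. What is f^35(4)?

Tracing 4 → 7 → … returns to 4 after 3 steps, so 4 lies in a 3-cycle (2 4 7).
Powers repeat with period 3 on this cycle, and 35 mod 3 = 2, so f^35(4) = f^2(4).
Stepping 2 places around the cycle: 4 → 7 → 2.

2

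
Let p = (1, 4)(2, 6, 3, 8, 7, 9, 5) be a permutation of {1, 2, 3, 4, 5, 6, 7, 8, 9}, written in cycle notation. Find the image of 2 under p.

6

2 appears in (2, 6, 3, 8, 7, 9, 5); the next entry (wrapping around) is 6.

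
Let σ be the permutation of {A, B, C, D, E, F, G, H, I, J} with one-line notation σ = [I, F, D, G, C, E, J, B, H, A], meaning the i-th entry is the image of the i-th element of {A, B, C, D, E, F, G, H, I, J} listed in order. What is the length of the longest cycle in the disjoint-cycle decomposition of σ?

10

Decomposing into disjoint cycles gives (A I H B F E C D G J); the longest has length 10.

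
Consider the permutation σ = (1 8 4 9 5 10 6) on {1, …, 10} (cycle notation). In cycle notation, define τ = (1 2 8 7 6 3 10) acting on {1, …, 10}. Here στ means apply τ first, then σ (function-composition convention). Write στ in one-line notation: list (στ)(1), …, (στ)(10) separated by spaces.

2 4 6 9 10 3 1 7 5 8

(στ)(x) = σ(τ(x)). Computing each image: σ(τ(1)) = σ(2) = 2, σ(τ(2)) = σ(8) = 4, σ(τ(3)) = σ(10) = 6, σ(τ(4)) = σ(4) = 9, σ(τ(5)) = σ(5) = 10, σ(τ(6)) = σ(3) = 3, σ(τ(7)) = σ(6) = 1, σ(τ(8)) = σ(7) = 7, σ(τ(9)) = σ(9) = 5, σ(τ(10)) = σ(1) = 8.
Hence στ = [2 4 6 9 10 3 1 7 5 8].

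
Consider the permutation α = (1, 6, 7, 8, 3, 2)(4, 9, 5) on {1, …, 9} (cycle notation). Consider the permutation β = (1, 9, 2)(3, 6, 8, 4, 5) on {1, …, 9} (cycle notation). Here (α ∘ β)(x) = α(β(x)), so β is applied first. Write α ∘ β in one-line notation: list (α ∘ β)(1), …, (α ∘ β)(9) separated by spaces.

5 6 7 4 2 3 8 9 1

Chase each element through β then α: 1 → 9 → 5; 2 → 1 → 6; 3 → 6 → 7; 4 → 5 → 4; 5 → 3 → 2; 6 → 8 → 3; 7 → 7 → 8; 8 → 4 → 9; 9 → 2 → 1.
Collecting the images, α ∘ β = [5 6 7 4 2 3 8 9 1].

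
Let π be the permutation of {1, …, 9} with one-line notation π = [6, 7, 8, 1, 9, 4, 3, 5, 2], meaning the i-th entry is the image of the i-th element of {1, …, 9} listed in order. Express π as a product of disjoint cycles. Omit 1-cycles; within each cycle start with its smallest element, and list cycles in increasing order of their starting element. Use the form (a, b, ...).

(1, 6, 4)(2, 7, 3, 8, 5, 9)

Start at 1 and follow images: 1 → 6 → 4 → 1, giving the cycle (1, 6, 4).
Continuing from each remaining unvisited element yields (1, 6, 4)(2, 7, 3, 8, 5, 9).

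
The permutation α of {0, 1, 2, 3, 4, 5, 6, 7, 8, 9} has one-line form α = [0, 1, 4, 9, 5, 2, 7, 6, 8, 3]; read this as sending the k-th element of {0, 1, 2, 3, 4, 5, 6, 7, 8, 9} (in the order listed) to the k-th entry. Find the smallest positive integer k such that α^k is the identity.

6

Decomposing into disjoint cycles gives cycle lengths 3, 2, 2, 1, 1, 1.
The order is lcm(3, 2, 2) = 6.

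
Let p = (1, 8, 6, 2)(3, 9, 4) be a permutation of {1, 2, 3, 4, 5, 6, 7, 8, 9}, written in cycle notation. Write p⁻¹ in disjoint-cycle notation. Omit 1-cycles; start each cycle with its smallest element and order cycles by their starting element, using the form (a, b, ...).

(1, 2, 6, 8)(3, 4, 9)

The inverse reverses each cycle.
Reversing each cycle of p and rotating so the smallest element leads gives (1, 2, 6, 8)(3, 4, 9).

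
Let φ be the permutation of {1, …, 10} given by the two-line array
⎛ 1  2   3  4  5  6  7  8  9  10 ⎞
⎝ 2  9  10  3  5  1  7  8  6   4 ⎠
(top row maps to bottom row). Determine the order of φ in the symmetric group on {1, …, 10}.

The disjoint-cycle form of φ has cycle lengths 4, 3, 1, 1, 1.
The order of φ is the least common multiple of its cycle lengths: lcm(4, 3) = 12.

12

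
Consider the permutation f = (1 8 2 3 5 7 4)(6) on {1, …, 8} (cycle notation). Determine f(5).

In the cycle (1 8 2 3 5 7 4), 5 is followed by 7, so f(5) = 7.

7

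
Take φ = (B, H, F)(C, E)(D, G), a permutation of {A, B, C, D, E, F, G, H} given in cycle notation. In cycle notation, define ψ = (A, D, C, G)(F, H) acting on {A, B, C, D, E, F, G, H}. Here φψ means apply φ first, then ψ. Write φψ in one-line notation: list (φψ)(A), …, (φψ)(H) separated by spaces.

(φψ)(x) = ψ(φ(x)). Computing each image: ψ(φ(A)) = ψ(A) = D, ψ(φ(B)) = ψ(H) = F, ψ(φ(C)) = ψ(E) = E, ψ(φ(D)) = ψ(G) = A, ψ(φ(E)) = ψ(C) = G, ψ(φ(F)) = ψ(B) = B, ψ(φ(G)) = ψ(D) = C, ψ(φ(H)) = ψ(F) = H.
Hence φψ = [D F E A G B C H].

D F E A G B C H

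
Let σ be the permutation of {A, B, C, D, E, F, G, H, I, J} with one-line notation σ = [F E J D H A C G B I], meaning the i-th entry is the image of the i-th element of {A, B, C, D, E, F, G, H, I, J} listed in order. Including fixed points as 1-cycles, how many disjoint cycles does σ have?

3

The cycle decomposition is (A F)(B E H G C J I)(D), which has 3 cycles (counting 1-cycles).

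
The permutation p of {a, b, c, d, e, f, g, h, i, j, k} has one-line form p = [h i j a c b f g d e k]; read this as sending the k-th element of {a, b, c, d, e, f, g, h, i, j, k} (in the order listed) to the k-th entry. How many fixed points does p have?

1

The fixed points (elements with p(x) = x) are {k}, so there is 1.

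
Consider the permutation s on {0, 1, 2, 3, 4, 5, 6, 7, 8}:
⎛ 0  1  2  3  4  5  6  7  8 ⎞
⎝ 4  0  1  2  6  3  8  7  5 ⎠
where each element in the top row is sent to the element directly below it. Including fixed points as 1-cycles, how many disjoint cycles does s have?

The cycle decomposition is (0 4 6 8 5 3 2 1)(7), which has 2 cycles (counting 1-cycles).

2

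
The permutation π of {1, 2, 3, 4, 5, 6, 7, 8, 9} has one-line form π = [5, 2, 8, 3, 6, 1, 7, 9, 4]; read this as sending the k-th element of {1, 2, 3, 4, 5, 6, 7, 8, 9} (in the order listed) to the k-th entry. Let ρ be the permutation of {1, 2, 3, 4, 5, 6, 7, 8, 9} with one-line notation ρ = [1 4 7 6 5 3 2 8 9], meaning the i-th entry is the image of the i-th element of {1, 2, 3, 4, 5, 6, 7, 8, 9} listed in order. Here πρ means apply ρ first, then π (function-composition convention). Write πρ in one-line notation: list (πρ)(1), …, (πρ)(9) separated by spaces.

5 3 7 1 6 8 2 9 4

(πρ)(x) = π(ρ(x)). Computing each image: π(ρ(1)) = π(1) = 5, π(ρ(2)) = π(4) = 3, π(ρ(3)) = π(7) = 7, π(ρ(4)) = π(6) = 1, π(ρ(5)) = π(5) = 6, π(ρ(6)) = π(3) = 8, π(ρ(7)) = π(2) = 2, π(ρ(8)) = π(8) = 9, π(ρ(9)) = π(9) = 4.
Hence πρ = [5 3 7 1 6 8 2 9 4].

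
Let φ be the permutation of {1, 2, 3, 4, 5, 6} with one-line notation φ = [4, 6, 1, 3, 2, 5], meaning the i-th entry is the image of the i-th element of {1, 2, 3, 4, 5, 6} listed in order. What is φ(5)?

2

5 is element number 5 of the domain, and entry number 5 of the one-line form is 2, so φ(5) = 2.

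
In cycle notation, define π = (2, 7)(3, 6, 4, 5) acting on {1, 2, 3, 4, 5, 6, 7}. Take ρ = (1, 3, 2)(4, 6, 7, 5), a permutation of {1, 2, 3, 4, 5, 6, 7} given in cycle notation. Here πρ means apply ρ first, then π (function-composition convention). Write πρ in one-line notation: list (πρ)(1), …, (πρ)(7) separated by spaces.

6 1 7 4 5 2 3

For each element, apply ρ then π: 1 → 3 → 6; 2 → 1 → 1; 3 → 2 → 7; 4 → 6 → 4; 5 → 4 → 5; 6 → 7 → 2; 7 → 5 → 3.
So πρ in one-line form is 6 1 7 4 5 2 3.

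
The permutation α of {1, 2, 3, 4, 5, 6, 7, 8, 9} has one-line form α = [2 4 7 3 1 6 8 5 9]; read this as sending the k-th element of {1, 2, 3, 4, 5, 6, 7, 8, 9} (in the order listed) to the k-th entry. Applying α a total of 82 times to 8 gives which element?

3

Tracing 8 → 5 → … returns to 8 after 7 steps, so 8 lies in a 7-cycle (1, 2, 4, 3, 7, 8, 5).
On a 7-cycle, α^7 is the identity, so α^82 = α^5 there (82 ≡ 5 mod 7).
Stepping 5 places around the cycle: 8 → 5 → 1 → 2 → 4 → 3.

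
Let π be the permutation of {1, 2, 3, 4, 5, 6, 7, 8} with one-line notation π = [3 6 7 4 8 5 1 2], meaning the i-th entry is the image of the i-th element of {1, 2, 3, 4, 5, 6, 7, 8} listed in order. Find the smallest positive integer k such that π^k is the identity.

12

The disjoint-cycle form of π has cycle lengths 4, 3, 1.
The order is lcm(4, 3) = 12.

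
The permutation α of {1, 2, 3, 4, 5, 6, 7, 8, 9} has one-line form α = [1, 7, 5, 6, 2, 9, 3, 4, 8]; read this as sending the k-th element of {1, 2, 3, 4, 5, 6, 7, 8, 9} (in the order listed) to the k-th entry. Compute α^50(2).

3

Tracing 2 → 7 → … returns to 2 after 4 steps, so 2 lies in a 4-cycle (2 7 3 5).
On a 4-cycle, α^4 is the identity, so α^50 = α^2 there (50 ≡ 2 mod 4).
Stepping 2 places around the cycle: 2 → 7 → 3.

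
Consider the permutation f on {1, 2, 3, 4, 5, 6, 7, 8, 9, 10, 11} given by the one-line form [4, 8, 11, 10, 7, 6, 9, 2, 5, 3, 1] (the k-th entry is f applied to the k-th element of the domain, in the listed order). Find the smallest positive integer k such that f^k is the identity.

30

Decomposing into disjoint cycles gives cycle lengths 5, 3, 2, 1.
The order is lcm(5, 3, 2) = 30.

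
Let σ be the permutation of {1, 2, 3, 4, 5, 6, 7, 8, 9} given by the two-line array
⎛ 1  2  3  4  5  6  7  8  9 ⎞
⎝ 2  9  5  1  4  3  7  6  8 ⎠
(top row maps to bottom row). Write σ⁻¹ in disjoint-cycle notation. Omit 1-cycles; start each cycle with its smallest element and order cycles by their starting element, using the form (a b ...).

(1 4 5 3 6 8 9 2)

First write σ in disjoint cycles: (1 2 9 8 6 3 5 4).
The inverse reverses every cycle; in canonical form, σ⁻¹ = (1 4 5 3 6 8 9 2).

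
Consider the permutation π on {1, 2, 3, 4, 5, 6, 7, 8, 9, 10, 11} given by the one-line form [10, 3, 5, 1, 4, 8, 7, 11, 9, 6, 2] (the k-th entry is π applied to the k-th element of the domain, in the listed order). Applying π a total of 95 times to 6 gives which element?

Tracing 6 → 8 → … returns to 6 after 9 steps, so 6 lies in a 9-cycle (1, 10, 6, 8, 11, 2, 3, 5, 4).
Powers repeat with period 9 on this cycle, and 95 mod 9 = 5, so π^95(6) = π^5(6).
Stepping 5 places around the cycle: 6 → 8 → 11 → 2 → 3 → 5.

5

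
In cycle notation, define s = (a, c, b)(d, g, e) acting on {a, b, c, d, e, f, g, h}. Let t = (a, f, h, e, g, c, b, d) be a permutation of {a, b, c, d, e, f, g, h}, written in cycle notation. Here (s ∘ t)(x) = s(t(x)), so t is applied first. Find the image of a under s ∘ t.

f

(s ∘ t)(a) = s(t(a)). t(a) = f, then s(f) = f. So (s ∘ t)(a) = f.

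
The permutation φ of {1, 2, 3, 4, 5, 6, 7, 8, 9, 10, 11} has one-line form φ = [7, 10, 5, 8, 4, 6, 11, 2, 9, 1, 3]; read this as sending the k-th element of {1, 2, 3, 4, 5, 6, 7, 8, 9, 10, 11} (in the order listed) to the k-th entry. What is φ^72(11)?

Tracing 11 → 3 → … returns to 11 after 9 steps, so 11 lies in a 9-cycle (1 7 11 3 5 4 8 2 10).
Powers repeat with period 9 on this cycle, and 72 mod 9 = 0, so φ^72(11) = φ^0(11).
So φ^72(11) = 11.

11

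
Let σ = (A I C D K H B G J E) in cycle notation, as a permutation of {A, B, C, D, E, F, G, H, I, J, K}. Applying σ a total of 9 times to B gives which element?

H

B lies in the 10-cycle (A I C D K H B G J E).
Stepping 9 places around the cycle: B → G → J → E → A → I → C → D → K → H.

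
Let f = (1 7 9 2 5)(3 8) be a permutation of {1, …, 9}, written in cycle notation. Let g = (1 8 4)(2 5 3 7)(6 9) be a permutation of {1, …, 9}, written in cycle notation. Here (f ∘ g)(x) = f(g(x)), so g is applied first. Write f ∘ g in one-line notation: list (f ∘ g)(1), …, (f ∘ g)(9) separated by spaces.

(f ∘ g)(x) = f(g(x)). Computing each image: f(g(1)) = f(8) = 3, f(g(2)) = f(5) = 1, f(g(3)) = f(7) = 9, f(g(4)) = f(1) = 7, f(g(5)) = f(3) = 8, f(g(6)) = f(9) = 2, f(g(7)) = f(2) = 5, f(g(8)) = f(4) = 4, f(g(9)) = f(6) = 6.
Hence f ∘ g = [3 1 9 7 8 2 5 4 6].

3 1 9 7 8 2 5 4 6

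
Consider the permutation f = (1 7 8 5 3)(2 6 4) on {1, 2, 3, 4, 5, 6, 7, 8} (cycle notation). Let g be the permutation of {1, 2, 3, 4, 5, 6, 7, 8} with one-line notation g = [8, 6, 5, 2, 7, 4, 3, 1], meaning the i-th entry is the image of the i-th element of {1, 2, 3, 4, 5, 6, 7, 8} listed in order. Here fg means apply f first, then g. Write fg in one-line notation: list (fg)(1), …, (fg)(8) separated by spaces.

3 4 8 6 5 2 1 7

For each element, apply f then g: 1 → 7 → 3; 2 → 6 → 4; 3 → 1 → 8; 4 → 2 → 6; 5 → 3 → 5; 6 → 4 → 2; 7 → 8 → 1; 8 → 5 → 7.
Collecting the images, fg = [3 4 8 6 5 2 1 7].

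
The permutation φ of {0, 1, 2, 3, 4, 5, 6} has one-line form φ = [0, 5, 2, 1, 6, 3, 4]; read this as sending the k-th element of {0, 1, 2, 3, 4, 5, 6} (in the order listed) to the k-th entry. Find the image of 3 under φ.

3 is element number 4 of the domain, and entry number 4 of the one-line form is 1, so φ(3) = 1.

1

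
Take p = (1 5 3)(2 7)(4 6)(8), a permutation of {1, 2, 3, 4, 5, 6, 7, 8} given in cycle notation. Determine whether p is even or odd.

even

The cycle lengths are 3, 2, 2, 1.
A cycle of length ℓ contributes ℓ−1 transpositions, so p is a product of 2 + 1 + 1 = 4 transpositions — even.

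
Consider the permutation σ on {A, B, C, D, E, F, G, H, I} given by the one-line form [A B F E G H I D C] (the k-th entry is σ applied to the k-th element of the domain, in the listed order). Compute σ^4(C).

E

Tracing C → F → … returns to C after 7 steps, so C lies in a 7-cycle (C F H D E G I).
Stepping 4 places around the cycle: C → F → H → D → E.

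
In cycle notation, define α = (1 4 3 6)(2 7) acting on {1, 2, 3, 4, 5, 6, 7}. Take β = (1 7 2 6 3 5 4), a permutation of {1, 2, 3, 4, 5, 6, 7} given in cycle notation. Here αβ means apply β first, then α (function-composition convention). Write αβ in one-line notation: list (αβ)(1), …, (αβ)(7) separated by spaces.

Chase each element through β then α: 1 → 7 → 2; 2 → 6 → 1; 3 → 5 → 5; 4 → 1 → 4; 5 → 4 → 3; 6 → 3 → 6; 7 → 2 → 7.
Collecting the images, αβ = [2 1 5 4 3 6 7].

2 1 5 4 3 6 7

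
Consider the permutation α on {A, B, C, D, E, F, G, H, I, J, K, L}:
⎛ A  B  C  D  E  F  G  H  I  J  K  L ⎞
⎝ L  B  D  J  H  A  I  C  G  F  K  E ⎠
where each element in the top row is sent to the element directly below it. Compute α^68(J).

Tracing J → F → … returns to J after 8 steps, so J lies in an 8-cycle (A, L, E, H, C, D, J, F).
Since the cycle has length 8, α^68 acts on it the same as α^4 (68 mod 8 = 4).
Advancing 4 steps from J: J → F → A → L → E.

E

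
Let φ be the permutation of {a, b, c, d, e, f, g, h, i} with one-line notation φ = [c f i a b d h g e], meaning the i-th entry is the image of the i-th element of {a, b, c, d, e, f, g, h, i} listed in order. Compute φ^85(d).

Tracing d → a → … returns to d after 7 steps, so d lies in a 7-cycle (a c i e b f d).
Powers repeat with period 7 on this cycle, and 85 mod 7 = 1, so φ^85(d) = φ^1(d).
Advancing 1 step from d: d → a.

a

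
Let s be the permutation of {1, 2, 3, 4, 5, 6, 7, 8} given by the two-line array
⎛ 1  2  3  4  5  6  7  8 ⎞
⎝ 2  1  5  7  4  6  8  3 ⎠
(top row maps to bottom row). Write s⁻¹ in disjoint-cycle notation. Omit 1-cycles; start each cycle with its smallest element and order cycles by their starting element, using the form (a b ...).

First write s in disjoint cycles: (1 2)(3 5 4 7 8).
The inverse reverses every cycle; in canonical form, s⁻¹ = (1 2)(3 8 7 4 5).

(1 2)(3 8 7 4 5)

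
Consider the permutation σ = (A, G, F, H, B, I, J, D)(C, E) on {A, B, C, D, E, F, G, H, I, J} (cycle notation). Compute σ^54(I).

H

I lies in the 8-cycle (A, G, F, H, B, I, J, D).
Powers repeat with period 8 on this cycle, and 54 mod 8 = 6, so σ^54(I) = σ^6(I).
Stepping 6 places around the cycle: I → J → D → A → G → F → H.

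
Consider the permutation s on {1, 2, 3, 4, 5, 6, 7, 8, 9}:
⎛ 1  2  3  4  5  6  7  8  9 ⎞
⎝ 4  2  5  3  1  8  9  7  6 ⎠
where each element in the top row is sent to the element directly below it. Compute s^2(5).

4

Tracing 5 → 1 → … returns to 5 after 4 steps, so 5 lies in a 4-cycle (1, 4, 3, 5).
Stepping 2 places around the cycle: 5 → 1 → 4.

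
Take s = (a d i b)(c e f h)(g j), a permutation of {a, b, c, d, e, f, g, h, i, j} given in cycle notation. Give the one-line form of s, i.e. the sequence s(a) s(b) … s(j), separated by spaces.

d a e i f h j c b g

Reading each image from the cycles: a↦d, b↦a, c↦e, d↦i, e↦f, f↦h, g↦j, h↦c, i↦b, j↦g.
Listing these in domain order gives d a e i f h j c b g.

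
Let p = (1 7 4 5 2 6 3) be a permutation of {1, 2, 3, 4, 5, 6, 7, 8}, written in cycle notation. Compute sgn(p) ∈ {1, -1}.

The cycle lengths are 7, 1.
A cycle of length ℓ contributes ℓ−1 transpositions, so p is a product of 6 transpositions — even.

1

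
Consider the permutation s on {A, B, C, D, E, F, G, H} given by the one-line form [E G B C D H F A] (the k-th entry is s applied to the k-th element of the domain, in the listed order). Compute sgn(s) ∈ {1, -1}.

-1

In disjoint-cycle form the cycle lengths are 8.
A cycle of length ℓ contributes ℓ−1 transpositions, so s is a product of 7 transpositions — odd.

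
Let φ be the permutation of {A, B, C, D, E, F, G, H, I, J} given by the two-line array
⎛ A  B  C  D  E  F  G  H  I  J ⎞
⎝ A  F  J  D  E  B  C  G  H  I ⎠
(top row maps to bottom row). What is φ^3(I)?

Tracing I → H → … returns to I after 5 steps, so I lies in a 5-cycle (C J I H G).
Stepping 3 places around the cycle: I → H → G → C.

C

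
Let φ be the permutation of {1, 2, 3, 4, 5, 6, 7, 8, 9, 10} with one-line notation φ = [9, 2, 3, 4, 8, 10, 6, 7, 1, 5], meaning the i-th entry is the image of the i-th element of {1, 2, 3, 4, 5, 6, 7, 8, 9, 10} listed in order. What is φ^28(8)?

10

Tracing 8 → 7 → … returns to 8 after 5 steps, so 8 lies in a 5-cycle (5, 8, 7, 6, 10).
On a 5-cycle, φ^5 is the identity, so φ^28 = φ^3 there (28 ≡ 3 mod 5).
Stepping 3 places around the cycle: 8 → 7 → 6 → 10.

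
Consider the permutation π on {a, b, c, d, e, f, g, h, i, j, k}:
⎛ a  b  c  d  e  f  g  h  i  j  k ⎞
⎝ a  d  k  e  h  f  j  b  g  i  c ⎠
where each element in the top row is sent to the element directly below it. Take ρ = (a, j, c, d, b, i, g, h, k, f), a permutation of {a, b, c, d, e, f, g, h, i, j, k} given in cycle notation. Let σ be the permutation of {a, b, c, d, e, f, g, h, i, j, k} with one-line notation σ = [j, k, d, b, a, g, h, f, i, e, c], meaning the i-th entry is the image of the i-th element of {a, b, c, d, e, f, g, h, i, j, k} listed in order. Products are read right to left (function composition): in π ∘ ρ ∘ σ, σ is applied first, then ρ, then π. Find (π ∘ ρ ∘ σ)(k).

Apply the permutations in order: σ(k) = c, then ρ(c) = d, then π(d) = e. So (π ∘ ρ ∘ σ)(k) = e.

e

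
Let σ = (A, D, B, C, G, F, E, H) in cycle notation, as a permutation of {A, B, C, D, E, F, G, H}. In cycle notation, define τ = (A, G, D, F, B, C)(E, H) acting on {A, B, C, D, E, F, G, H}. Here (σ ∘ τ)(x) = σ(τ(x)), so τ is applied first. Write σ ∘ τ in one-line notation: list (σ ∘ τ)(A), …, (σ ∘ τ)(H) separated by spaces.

Chase each element through τ then σ: A → G → F; B → C → G; C → A → D; D → F → E; E → H → A; F → B → C; G → D → B; H → E → H.
Collecting the images, σ ∘ τ = [F G D E A C B H].

F G D E A C B H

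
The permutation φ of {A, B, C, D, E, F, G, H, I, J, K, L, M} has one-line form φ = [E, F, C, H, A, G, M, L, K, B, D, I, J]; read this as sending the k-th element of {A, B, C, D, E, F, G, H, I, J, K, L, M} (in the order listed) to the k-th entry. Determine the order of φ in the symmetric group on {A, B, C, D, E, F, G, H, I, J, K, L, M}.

Decomposing into disjoint cycles gives cycle lengths 5, 5, 2, 1.
The order of φ is the least common multiple of its cycle lengths: lcm(5, 5, 2) = 10.

10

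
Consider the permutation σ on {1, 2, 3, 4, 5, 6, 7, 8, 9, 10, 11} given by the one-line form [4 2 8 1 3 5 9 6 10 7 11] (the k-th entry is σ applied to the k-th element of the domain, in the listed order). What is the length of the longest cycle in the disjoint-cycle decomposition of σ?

Decomposing into disjoint cycles gives (1, 4)(3, 8, 6, 5)(7, 9, 10); the longest has length 4.

4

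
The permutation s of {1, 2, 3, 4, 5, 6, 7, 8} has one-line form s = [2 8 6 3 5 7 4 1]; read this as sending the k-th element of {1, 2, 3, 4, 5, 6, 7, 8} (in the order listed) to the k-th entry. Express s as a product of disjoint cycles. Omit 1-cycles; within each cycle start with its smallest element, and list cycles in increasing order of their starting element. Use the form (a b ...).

Start at 1 and follow images: 1 → 2 → 8 → 1, giving the cycle (1 2 8).
Repeating from the next unused element and collecting all non-trivial cycles gives (1 2 8)(3 6 7 4).

(1 2 8)(3 6 7 4)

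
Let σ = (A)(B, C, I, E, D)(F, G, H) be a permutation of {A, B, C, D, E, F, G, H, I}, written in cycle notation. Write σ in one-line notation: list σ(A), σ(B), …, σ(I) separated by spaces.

Each element maps to the next entry in its cycle (wrapping to the front): A↦A, B↦C, C↦I, D↦B, E↦D, F↦G, G↦H, H↦F, I↦E.
Listing these in domain order gives A C I B D G H F E.

A C I B D G H F E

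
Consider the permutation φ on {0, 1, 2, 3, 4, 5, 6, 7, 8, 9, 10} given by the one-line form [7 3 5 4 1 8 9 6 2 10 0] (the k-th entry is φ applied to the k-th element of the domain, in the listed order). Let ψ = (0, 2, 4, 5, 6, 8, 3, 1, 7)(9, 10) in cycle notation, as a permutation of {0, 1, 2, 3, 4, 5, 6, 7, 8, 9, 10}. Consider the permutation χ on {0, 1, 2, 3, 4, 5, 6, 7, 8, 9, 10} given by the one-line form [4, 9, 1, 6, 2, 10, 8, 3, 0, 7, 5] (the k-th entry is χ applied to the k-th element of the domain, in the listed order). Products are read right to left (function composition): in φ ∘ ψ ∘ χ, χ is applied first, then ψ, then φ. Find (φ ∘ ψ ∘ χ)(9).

Apply the permutations in order: χ(9) = 7, then ψ(7) = 0, then φ(0) = 7. So (φ ∘ ψ ∘ χ)(9) = 7.

7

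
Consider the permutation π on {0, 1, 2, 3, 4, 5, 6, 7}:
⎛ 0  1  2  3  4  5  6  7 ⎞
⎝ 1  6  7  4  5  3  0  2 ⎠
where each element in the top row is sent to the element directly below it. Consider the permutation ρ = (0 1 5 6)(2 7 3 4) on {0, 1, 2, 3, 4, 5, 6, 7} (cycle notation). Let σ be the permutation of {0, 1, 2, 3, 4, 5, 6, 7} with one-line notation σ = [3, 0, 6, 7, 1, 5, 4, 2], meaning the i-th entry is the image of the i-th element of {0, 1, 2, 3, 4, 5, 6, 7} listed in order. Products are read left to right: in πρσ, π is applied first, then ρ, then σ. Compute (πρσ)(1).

Apply the permutations in order: π(1) = 6, then ρ(6) = 0, then σ(0) = 3. So (πρσ)(1) = 3.

3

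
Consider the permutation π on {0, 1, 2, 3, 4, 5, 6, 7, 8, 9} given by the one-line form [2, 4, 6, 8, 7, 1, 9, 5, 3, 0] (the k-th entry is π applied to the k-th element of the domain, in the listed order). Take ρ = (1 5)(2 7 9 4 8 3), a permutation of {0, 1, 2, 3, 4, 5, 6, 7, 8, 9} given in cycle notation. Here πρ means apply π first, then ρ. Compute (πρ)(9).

0

π(9) = 0, then ρ(0) = 0; composing gives (πρ)(9) = 0.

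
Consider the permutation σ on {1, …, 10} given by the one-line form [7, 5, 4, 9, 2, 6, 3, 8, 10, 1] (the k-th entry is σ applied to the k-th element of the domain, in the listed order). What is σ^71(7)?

1

Tracing 7 → 3 → … returns to 7 after 6 steps, so 7 lies in a 6-cycle (1 7 3 4 9 10).
Powers repeat with period 6 on this cycle, and 71 mod 6 = 5, so σ^71(7) = σ^5(7).
Advancing 5 steps from 7: 7 → 3 → 4 → 9 → 10 → 1.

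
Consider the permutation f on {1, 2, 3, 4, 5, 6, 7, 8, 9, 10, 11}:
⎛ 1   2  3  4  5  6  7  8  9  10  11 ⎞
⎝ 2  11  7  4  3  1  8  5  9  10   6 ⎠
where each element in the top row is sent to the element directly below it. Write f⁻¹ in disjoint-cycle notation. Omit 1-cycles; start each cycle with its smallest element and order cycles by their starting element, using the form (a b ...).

(1 6 11 2)(3 5 8 7)

The cycle decomposition of f is (1 2 11 6)(3 7 8 5).
Reversing each cycle (and rotating so the smallest element leads) gives f⁻¹ = (1 6 11 2)(3 5 8 7).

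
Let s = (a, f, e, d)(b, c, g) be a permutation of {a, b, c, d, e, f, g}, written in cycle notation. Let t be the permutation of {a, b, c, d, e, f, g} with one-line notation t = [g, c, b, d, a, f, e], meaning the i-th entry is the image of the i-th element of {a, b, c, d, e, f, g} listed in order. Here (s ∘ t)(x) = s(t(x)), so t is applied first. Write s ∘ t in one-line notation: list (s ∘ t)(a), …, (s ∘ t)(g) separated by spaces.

(s ∘ t)(x) = s(t(x)). Computing each image: s(t(a)) = s(g) = b, s(t(b)) = s(c) = g, s(t(c)) = s(b) = c, s(t(d)) = s(d) = a, s(t(e)) = s(a) = f, s(t(f)) = s(f) = e, s(t(g)) = s(e) = d.
Hence s ∘ t = [b g c a f e d].

b g c a f e d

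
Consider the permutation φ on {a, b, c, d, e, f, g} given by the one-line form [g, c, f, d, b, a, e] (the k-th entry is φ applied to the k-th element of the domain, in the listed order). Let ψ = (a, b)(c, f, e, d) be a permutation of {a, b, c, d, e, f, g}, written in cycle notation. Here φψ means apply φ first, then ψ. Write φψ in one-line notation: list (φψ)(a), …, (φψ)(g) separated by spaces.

(φψ)(x) = ψ(φ(x)). Computing each image: ψ(φ(a)) = ψ(g) = g, ψ(φ(b)) = ψ(c) = f, ψ(φ(c)) = ψ(f) = e, ψ(φ(d)) = ψ(d) = c, ψ(φ(e)) = ψ(b) = a, ψ(φ(f)) = ψ(a) = b, ψ(φ(g)) = ψ(e) = d.
Hence φψ = [g f e c a b d].

g f e c a b d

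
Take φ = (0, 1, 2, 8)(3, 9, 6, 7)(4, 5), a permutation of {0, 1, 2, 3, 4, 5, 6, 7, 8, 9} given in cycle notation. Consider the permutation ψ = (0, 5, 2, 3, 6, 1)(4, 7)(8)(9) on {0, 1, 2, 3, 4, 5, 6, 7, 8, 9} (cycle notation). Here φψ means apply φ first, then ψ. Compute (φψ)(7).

φ(7) = 3, then ψ(3) = 6; composing gives (φψ)(7) = 6.

6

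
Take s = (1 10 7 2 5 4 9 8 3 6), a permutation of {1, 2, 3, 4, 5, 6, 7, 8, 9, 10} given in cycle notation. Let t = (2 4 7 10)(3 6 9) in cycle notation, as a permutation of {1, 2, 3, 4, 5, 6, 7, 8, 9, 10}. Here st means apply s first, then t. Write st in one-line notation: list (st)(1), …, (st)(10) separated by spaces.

2 5 9 3 7 1 4 6 8 10

(st)(x) = t(s(x)). Computing each image: t(s(1)) = t(10) = 2, t(s(2)) = t(5) = 5, t(s(3)) = t(6) = 9, t(s(4)) = t(9) = 3, t(s(5)) = t(4) = 7, t(s(6)) = t(1) = 1, t(s(7)) = t(2) = 4, t(s(8)) = t(3) = 6, t(s(9)) = t(8) = 8, t(s(10)) = t(7) = 10.
Hence st = [2 5 9 3 7 1 4 6 8 10].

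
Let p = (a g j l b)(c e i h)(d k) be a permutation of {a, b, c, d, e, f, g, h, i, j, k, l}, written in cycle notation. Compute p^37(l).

a

l lies in the 5-cycle (a g j l b).
Powers repeat with period 5 on this cycle, and 37 mod 5 = 2, so p^37(l) = p^2(l).
Stepping 2 places around the cycle: l → b → a.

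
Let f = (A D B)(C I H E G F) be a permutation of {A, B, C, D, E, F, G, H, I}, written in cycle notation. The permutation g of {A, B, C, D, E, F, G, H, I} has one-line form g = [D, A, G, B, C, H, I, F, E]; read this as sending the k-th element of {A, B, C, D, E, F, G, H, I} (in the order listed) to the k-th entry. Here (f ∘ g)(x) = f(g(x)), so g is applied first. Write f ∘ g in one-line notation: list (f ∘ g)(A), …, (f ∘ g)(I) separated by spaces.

B D F A I E H C G

(f ∘ g)(x) = f(g(x)). Computing each image: f(g(A)) = f(D) = B, f(g(B)) = f(A) = D, f(g(C)) = f(G) = F, f(g(D)) = f(B) = A, f(g(E)) = f(C) = I, f(g(F)) = f(H) = E, f(g(G)) = f(I) = H, f(g(H)) = f(F) = C, f(g(I)) = f(E) = G.
Hence f ∘ g = [B D F A I E H C G].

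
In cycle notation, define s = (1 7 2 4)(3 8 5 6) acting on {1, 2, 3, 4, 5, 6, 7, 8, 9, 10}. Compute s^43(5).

8

5 lies in the 4-cycle (3 8 5 6).
On a 4-cycle, s^4 is the identity, so s^43 = s^3 there (43 ≡ 3 mod 4).
Stepping 3 places around the cycle: 5 → 6 → 3 → 8.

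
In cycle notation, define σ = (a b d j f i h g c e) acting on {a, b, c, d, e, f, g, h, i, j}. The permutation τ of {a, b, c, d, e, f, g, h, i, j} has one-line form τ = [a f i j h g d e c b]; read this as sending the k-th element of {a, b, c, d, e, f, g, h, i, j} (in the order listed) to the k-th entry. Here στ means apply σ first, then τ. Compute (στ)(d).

b

(στ)(d) = τ(σ(d)). σ(d) = j, then τ(j) = b. So (στ)(d) = b.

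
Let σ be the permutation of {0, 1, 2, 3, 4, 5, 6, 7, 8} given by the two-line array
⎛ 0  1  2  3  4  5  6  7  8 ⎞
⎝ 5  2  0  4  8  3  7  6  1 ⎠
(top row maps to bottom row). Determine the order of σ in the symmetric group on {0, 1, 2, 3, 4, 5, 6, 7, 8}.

The disjoint-cycle form of σ has cycle lengths 7, 2.
Since disjoint cycles commute, ord(σ) = lcm(7, 2) = 14.

14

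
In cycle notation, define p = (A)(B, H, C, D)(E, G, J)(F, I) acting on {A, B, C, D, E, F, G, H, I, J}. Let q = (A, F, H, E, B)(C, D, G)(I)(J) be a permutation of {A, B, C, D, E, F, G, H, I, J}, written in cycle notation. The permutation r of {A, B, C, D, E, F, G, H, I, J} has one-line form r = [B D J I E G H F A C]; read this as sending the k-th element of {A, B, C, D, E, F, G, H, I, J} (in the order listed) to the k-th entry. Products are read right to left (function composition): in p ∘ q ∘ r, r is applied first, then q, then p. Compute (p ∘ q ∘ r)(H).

C

Chase H: r(H) = F; q(F) = H; p(H) = C. Hence (p ∘ q ∘ r)(H) = C.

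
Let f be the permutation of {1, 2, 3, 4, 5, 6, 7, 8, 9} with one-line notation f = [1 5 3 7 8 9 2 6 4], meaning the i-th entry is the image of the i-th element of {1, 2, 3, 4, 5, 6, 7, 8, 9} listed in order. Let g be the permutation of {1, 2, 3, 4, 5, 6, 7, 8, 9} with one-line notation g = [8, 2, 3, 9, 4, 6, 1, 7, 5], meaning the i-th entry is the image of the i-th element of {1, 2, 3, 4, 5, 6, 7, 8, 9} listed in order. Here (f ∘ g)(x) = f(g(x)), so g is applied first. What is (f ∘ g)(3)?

g(3) = 3, then f(3) = 3; composing gives (f ∘ g)(3) = 3.

3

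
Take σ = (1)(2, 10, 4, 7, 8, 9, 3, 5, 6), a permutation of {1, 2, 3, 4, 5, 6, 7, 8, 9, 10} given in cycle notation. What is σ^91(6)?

6 lies in the 9-cycle (2, 10, 4, 7, 8, 9, 3, 5, 6).
Powers repeat with period 9 on this cycle, and 91 mod 9 = 1, so σ^91(6) = σ^1(6).
Stepping 1 place around the cycle: 6 → 2.

2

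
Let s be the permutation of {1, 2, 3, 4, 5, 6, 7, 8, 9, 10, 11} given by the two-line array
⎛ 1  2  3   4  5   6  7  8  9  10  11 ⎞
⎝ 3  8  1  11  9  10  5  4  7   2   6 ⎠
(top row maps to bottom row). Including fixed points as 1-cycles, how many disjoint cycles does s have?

The cycle decomposition is (1, 3)(2, 8, 4, 11, 6, 10)(5, 9, 7), which has 3 cycles (counting 1-cycles).

3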